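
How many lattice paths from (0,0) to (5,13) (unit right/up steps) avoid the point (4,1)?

Total paths to (5,13): C(18,13) = 8568.
Paths through (4,1): C(5,1) x C(13,12) = 65.
Avoiding (4,1): 8568 - 65.

Final answer: 8503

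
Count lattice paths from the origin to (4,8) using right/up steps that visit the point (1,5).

Paths (0,0)->(1,5): C(6,5) = 6.
Paths (1,5)->(4,8): C(6,3) = 20.
By multiplication principle: 6 x 20.

Final answer: 120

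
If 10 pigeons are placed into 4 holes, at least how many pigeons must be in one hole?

By the pigeonhole principle: ceiling(10/4).

Final answer: 3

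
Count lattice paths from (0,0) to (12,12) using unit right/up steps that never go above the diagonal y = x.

Total monotonic paths to (12,12): C(24,12) = 2704156.
Paths that cross above y=x (reflection bijection): C(24,13) = 2496144.
Valid Dyck paths: 2704156 - 2496144.
(Check: C(24,12) - C(24,13) = C(24,12)/13, the Catalan number C_{12}.)

Final answer: C_{12} = 208012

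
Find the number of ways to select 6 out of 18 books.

C(18,6) = 18!/(6! x (18-6)!).

Final answer: C(18,6) = 18564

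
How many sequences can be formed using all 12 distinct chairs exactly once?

The number of ways to arrange 12 distinct objects is 12!.

Final answer: 12! = 479001600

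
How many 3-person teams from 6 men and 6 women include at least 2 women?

Sum over valid woman counts:
C(6,2)C(6,1) = 90
C(6,3)C(6,0) = 20
Total: 90 + 20.

Final answer: 110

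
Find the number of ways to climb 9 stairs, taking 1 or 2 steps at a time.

Let f(n) count the ways. The last step is size 1 or 2, so f(n) = f(n-1) + f(n-2) with f(1)=1, f(2)=2.
Computing successive values: f(1)=1, f(2)=2, f(3)=3, f(4)=5, f(5)=8, f(6)=13, f(7)=21, f(8)=34, f(9)=55.

Final answer: 55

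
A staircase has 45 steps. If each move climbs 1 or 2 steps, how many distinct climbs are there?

Let f(n) count the ways. The last step is size 1 or 2, so f(n) = f(n-1) + f(n-2) with f(1)=1, f(2)=2.
Computing successive values: f(1)=1, f(2)=2, f(3)=3, f(4)=5, f(5)=8, f(6)=13, f(7)=21, f(8)=34, f(9)=55, f(10)=89, f(11)=144, f(12)=233, f(13)=377, f(14)=610, f(15)=987, f(16)=1597, f(17)=2584, f(18)=4181, f(19)=6765, f(20)=10946, f(21)=17711, f(22)=28657, f(23)=46368, f(24)=75025, f(25)=121393, f(26)=196418, f(27)=317811, f(28)=514229, f(29)=832040, f(30)=1346269, f(31)=2178309, f(32)=3524578, f(33)=5702887, f(34)=9227465, f(35)=14930352, f(36)=24157817, f(37)=39088169, f(38)=63245986, f(39)=102334155, f(40)=165580141, f(41)=267914296, f(42)=433494437, f(43)=701408733, f(44)=1134903170, f(45)=1836311903.

Final answer: 1836311903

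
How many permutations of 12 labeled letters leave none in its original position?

D(n) = (n-1)(D(n-1) + D(n-2)), D(0)=1, D(1)=0.
D(2) = 1 x (0 + 1) = 1
D(3) = 2 x (1 + 0) = 2
D(4) = 3 x (2 + 1) = 9
D(5) = 4 x (9 + 2) = 44
D(6) = 5 x (44 + 9) = 265
D(7) = 6 x (265 + 44) = 1854
D(8) = 7 x (1854 + 265) = 14833
D(9) = 8 x (14833 + 1854) = 133496
D(10) = 9 x (133496 + 14833) = 1334961
D(11) = 10 x (1334961 + 133496) = 14684570
D(12) = 11 x (D(11) + D(10)) = 11 x (14684570 + 1334961)

Final answer: D(12) = 176214841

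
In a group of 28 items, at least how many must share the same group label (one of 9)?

There are 9 possible values for group label (one of 9). With 28 items and 9 categories, by pigeonhole: ceiling(28/9).

Final answer: 4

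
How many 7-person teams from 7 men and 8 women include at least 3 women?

Sum over valid woman counts:
C(8,3)C(7,4) = 1960
C(8,4)C(7,3) = 2450
C(8,5)C(7,2) = 1176
C(8,6)C(7,1) = 196
C(8,7)C(7,0) = 8
Total: 1960 + 2450 + 1176 + 196 + 8.

Final answer: 5790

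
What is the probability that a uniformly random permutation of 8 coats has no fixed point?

Derangements satisfy D(n) = (n-1)(D(n-1) + D(n-2)), starting from D(0)=1, D(1)=0.
Building up: D(2)=1, D(3)=2, D(4)=9, D(5)=44, D(6)=265, D(7)=1854, D(8)=14833.
Total arrangements: 8! = 40320.
Probability = D(8)/8! = 2119/5760.

Final answer: D(8)/8! = 14833/40320 = 0.367882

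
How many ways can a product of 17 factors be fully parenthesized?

This is a standard Catalan-number count: the answer is C_n. Here n = 17 - 1 = 16.
C_n = C(2n,n) - C(2n,n+1), so C_{16} = C(32,16) - C(32,17) = 601080390 - 565722720.

Final answer: C_{16} = 35357670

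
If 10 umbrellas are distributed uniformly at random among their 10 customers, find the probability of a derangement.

Derangements satisfy D(n) = (n-1)(D(n-1) + D(n-2)), starting from D(0)=1, D(1)=0.
Building up: D(2)=1, D(3)=2, D(4)=9, D(5)=44, D(6)=265, D(7)=1854, D(8)=14833, D(9)=133496, D(10)=1334961.
Total arrangements: 10! = 3628800.
Probability = D(10)/10! = 16481/44800.

Final answer: D(10)/10! = 1334961/3628800 = 0.367879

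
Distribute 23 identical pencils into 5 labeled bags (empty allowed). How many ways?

Stars and bars: C(n+k-1, k-1) = C(27,4).

Final answer: C(27,4) = 17550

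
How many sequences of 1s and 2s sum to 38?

Condition on the final move: it is a 1-step (f(n-1) ways to get there) or a 2-step (f(n-2) ways), so f(n) = f(n-1) + f(n-2), with f(1)=1, f(2)=2.
Computing successive values: f(1)=1, f(2)=2, f(3)=3, f(4)=5, f(5)=8, f(6)=13, f(7)=21, f(8)=34, f(9)=55, f(10)=89, f(11)=144, f(12)=233, f(13)=377, f(14)=610, f(15)=987, f(16)=1597, f(17)=2584, f(18)=4181, f(19)=6765, f(20)=10946, f(21)=17711, f(22)=28657, f(23)=46368, f(24)=75025, f(25)=121393, f(26)=196418, f(27)=317811, f(28)=514229, f(29)=832040, f(30)=1346269, f(31)=2178309, f(32)=3524578, f(33)=5702887, f(34)=9227465, f(35)=14930352, f(36)=24157817, f(37)=39088169, f(38)=63245986.

Final answer: 63245986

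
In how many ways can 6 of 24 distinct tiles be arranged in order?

P(24,6) = 24!/(24-6)! = 24!/18!.

Final answer: P(24,6) = 96909120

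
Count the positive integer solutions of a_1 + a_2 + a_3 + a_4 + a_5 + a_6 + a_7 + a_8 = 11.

Substitute a'_i = a_i - 1 (so a'_i >= 0). Then sum a'_i = 11 - 8 = 3.
Stars and bars: C(3+8-1, 8-1) = C(10,7).

Final answer: C(10,7) = 120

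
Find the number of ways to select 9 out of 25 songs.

C(25,9) = 25!/(9! x 16!).

Final answer: \binom{25}{9} = 2042975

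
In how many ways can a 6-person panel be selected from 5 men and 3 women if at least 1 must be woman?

Sum over valid woman counts:
C(3,1)C(5,5) = 3
C(3,2)C(5,4) = 15
C(3,3)C(5,3) = 10
Total: 3 + 15 + 10.

Final answer: 28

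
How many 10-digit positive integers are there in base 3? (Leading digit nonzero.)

These are the integers in [3^9, 3^10), so the count is 3^10 - 3^9 = 2 x 3^9.

Final answer: 39366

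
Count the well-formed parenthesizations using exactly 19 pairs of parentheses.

The structures are counted by the Catalan number C_n. Here n = 19 (pairs).
Using C_0 = 1 and C_(k+1) = C_k x 2(2k+1)/(k+2), build up term by term: C_1=1, C_2=2, C_3=5, C_4=14, C_5=42, C_6=132, C_7=429, C_8=1430, C_9=4862, C_10=16796, C_11=58786, C_12=208012, C_13=742900, C_14=2674440, C_15=9694845, C_16=35357670, C_17=129644790, C_18=477638700, C_19=1767263190.

Final answer: C_{19} = 1767263190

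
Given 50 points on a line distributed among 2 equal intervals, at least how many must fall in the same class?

By pigeonhole with 50 objects and 2 categories: ceiling(50/2).

Final answer: 25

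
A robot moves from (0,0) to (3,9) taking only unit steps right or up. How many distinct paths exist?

Each path has 3 right steps and 9 up steps in some order (12 steps total).
Choose which 9 of the 12 steps are up: C(12,9).

Final answer: C(12,9) = 220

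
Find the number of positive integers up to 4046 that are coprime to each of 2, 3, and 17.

|div by 2|=2023, |div by 3|=1348, |div by 17|=238.
|div by 2&3|=674, |div by 2&17|=119, |div by 3&17|=79, |div by all|=39.
By inclusion-exclusion, divisible by at least one: 2023+1348+238-674-119-79+39 = 2776.
Not divisible by any: 4046 - 2776.

Final answer: 1270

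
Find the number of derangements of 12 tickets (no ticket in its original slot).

Derangements satisfy D(n) = (n-1)(D(n-1) + D(n-2)), starting from D(0)=1, D(1)=0.
D(2) = 1 x (0 + 1) = 1
D(3) = 2 x (1 + 0) = 2
D(4) = 3 x (2 + 1) = 9
D(5) = 4 x (9 + 2) = 44
D(6) = 5 x (44 + 9) = 265
D(7) = 6 x (265 + 44) = 1854
D(8) = 7 x (1854 + 265) = 14833
D(9) = 8 x (14833 + 1854) = 133496
D(10) = 9 x (133496 + 14833) = 1334961
D(11) = 10 x (1334961 + 133496) = 14684570
D(12) = 11 x (D(11) + D(10)) = 11 x (14684570 + 1334961)

Final answer: D(12) = 176214841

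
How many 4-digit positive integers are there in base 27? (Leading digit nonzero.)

These are the integers in [27^3, 27^4), so the count is 27^4 - 27^3 = 26 x 27^3.

Final answer: 511758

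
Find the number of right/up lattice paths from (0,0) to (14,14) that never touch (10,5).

Total paths to (14,14): C(28,14) = 40116600.
Paths through (10,5): C(15,5) x C(13,9) = 2147145.
Avoiding (10,5): 40116600 - 2147145.

Final answer: 37969455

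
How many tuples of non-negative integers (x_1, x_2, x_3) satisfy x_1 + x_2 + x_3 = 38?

Stars and bars with 38 stars and 2 bars:
C(38+3-1, 3-1) = C(40,2).

Final answer: C(40,2) = 780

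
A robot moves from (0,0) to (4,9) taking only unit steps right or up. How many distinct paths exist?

Each path has 4 right steps and 9 up steps in some order (13 steps total).
Choose which 9 of the 13 steps are up: C(13,9).

Final answer: C(13,9) = 715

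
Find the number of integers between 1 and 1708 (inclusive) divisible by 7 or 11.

Multiples of 7: 244. Multiples of 11: 155. Of both (lcm=77): 22.
By inclusion-exclusion: 244 + 155 - 22.

Final answer: 377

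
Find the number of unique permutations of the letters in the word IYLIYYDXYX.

Letters (D:1, I:2, L:1, X:2, Y:4). Total letters: 10.
Permutations = 10!/(4! x 2! x 2!).

Final answer: 37800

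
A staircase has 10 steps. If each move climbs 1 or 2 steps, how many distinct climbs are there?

Condition on the final move: it is a 1-step (f(n-1) ways to get there) or a 2-step (f(n-2) ways), so f(n) = f(n-1) + f(n-2), with f(1)=1, f(2)=2.
Building up term by term: f(1)=1, f(2)=2, f(3)=3, f(4)=5, f(5)=8, f(6)=13, f(7)=21, f(8)=34, f(9)=55, f(10)=89.

Final answer: 89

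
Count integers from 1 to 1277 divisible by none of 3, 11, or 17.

|div by 3|=425, |div by 11|=116, |div by 17|=75.
|div by 3&11|=38, |div by 3&17|=25, |div by 11&17|=6, |div by all|=2.
By inclusion-exclusion, divisible by at least one: 425+116+75-38-25-6+2 = 549.
Not divisible by any: 1277 - 549.

Final answer: 728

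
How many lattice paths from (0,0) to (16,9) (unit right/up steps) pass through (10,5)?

Paths (0,0)->(10,5): C(15,5) = 3003.
Paths (10,5)->(16,9): C(10,4) = 210.
By multiplication principle: 3003 x 210.

Final answer: 630630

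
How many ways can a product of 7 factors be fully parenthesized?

This is a standard Catalan-number count: the answer is C_n. Here n = 7 - 1 = 6.
Using C_0 = 1 and C_(k+1) = C_k x 2(2k+1)/(k+2), build up term by term: C_1=1, C_2=2, C_3=5, C_4=14, C_5=42, C_6=132.

Final answer: C_{6} = 132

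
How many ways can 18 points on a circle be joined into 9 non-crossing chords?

This is counted by the nth Catalan number C_n. Here n = 18/2 = 9.
Using C_0 = 1 and C_(k+1) = C_k x 2(2k+1)/(k+2), build up term by term: C_1=1, C_2=2, C_3=5, C_4=14, C_5=42, C_6=132, C_7=429, C_8=1430, C_9=4862.

Final answer: C_{9} = 4862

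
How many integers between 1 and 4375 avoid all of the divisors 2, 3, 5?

|div by 2|=2187, |div by 3|=1458, |div by 5|=875.
|div by 2&3|=729, |div by 2&5|=437, |div by 3&5|=291, |div by all|=145.
By inclusion-exclusion, divisible by at least one: 2187+1458+875-729-437-291+145 = 3208.
Not divisible by any: 4375 - 3208.

Final answer: 1167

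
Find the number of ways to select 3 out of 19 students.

C(19,3) = 19!/(3! x 16!).

Final answer: \binom{19}{3} = 969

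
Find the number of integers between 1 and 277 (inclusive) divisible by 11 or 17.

Multiples of 11: 25. Multiples of 17: 16. Of both (lcm=187): 1.
By inclusion-exclusion: 25 + 16 - 1.

Final answer: 40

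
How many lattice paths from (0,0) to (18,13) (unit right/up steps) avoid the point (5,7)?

Total paths to (18,13): C(31,13) = 206253075.
Paths through (5,7): C(12,7) x C(19,6) = 21488544.
Avoiding (5,7): 206253075 - 21488544.

Final answer: 184764531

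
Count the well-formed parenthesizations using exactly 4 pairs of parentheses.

The structures are counted by the Catalan number C_n. Here n = 4 (pairs).
C_n = (2n)!/(n!(n+1)!), so C_{4} = 8!/(4! x 5!) = C(8,4)/5 = 70/5.

Final answer: C_{4} = 14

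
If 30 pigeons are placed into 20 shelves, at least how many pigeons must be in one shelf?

By the pigeonhole principle: ceiling(30/20).

Final answer: 2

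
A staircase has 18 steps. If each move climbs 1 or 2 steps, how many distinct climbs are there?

Let f(n) be the number of climbs. Removing the last move (1 or 2 steps) gives f(n) = f(n-1) + f(n-2); base cases f(1)=1, f(2)=2.
Computing successive values: f(1)=1, f(2)=2, f(3)=3, f(4)=5, f(5)=8, f(6)=13, f(7)=21, f(8)=34, f(9)=55, f(10)=89, f(11)=144, f(12)=233, f(13)=377, f(14)=610, f(15)=987, f(16)=1597, f(17)=2584, f(18)=4181.

Final answer: 4181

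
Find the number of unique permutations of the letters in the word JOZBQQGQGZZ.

Letters (B:1, G:2, J:1, O:1, Q:3, Z:3). Total letters: 11.
Permutations = 11!/(3! x 3! x 2!).

Final answer: 554400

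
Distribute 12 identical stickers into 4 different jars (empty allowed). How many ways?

Stars and bars: C(n+k-1, k-1) = C(15,3).

Final answer: C(15,3) = 455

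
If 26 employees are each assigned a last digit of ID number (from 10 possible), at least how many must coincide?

There are 10 possible values for last digit of ID number. With 26 employees and 10 categories, by pigeonhole: ceiling(26/10).

Final answer: 3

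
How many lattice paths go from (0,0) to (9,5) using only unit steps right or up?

Each path has 9 right steps and 5 up steps in some order (14 steps total).
Choose which 5 of the 14 steps are up: C(14,5).

Final answer: C(14,5) = 2002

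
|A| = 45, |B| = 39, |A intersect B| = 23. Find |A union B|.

|A union B| = |A| + |B| - |A intersect B| = 45 + 39 - 23.

Final answer: 61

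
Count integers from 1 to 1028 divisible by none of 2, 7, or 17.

|div by 2|=514, |div by 7|=146, |div by 17|=60.
|div by 2&7|=73, |div by 2&17|=30, |div by 7&17|=8, |div by all|=4.
By inclusion-exclusion, divisible by at least one: 514+146+60-73-30-8+4 = 613.
Not divisible by any: 1028 - 613.

Final answer: 415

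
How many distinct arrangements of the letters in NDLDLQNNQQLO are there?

Letters (D:2, L:3, N:3, O:1, Q:3). Total letters: 12.
Permutations = 12!/(3! x 3! x 3! x 2!).

Final answer: 1108800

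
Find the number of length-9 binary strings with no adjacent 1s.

Let a(n) count valid strings. If the last bit is 0 the prefix is any valid string of length n-1; if it is 1 the string must end in 01 with a valid prefix of length n-2. So a(n) = a(n-1) + a(n-2), a(1)=2, a(2)=3.
Computing successive values: a(1)=2, a(2)=3, a(3)=5, a(4)=8, a(5)=13, a(6)=21, a(7)=34, a(8)=55, a(9)=89.

Final answer: 89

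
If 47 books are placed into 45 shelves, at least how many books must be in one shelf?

By the pigeonhole principle: ceiling(47/45).

Final answer: 2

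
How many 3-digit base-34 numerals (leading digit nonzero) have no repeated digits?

First digit: 33 (nonzero). Second: 33 (not first). Third: 32, etc.
Total: 33 x 33 x 32.

Final answer: 34848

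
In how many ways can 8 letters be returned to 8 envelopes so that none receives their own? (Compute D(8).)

D(n) = (n-1)(D(n-1) + D(n-2)), D(0)=1, D(1)=0.
D(2) = 1 x (0 + 1) = 1
D(3) = 2 x (1 + 0) = 2
D(4) = 3 x (2 + 1) = 9
D(5) = 4 x (9 + 2) = 44
D(6) = 5 x (44 + 9) = 265
D(7) = 6 x (265 + 44) = 1854
D(8) = 7 x (D(7) + D(6)) = 7 x (1854 + 265)

Final answer: D(8) = 14833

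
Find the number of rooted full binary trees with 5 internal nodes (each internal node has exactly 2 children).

This is a standard Catalan-number count: the answer is C_n. Here n = 5.
C_n = C(2n,n)/(n+1), so C_{5} = C(10,5)/6 = 252/6.

Final answer: C_{5} = 42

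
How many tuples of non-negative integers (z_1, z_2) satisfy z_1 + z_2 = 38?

Stars and bars with 38 stars and 1 bars:
C(38+2-1, 2-1) = C(39,1).

Final answer: C(39,1) = 39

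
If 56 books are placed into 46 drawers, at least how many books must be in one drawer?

By the pigeonhole principle: ceiling(56/46).

Final answer: 2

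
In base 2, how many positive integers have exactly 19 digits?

Leading digit: 1 options (nonzero). Other 18 digit(s): 2 options each.
Total: 1 x 2^18.

Final answer: 262144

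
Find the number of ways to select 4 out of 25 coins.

C(25,4) = 25!/(4! x 21!).

Final answer: \binom{25}{4} = 12650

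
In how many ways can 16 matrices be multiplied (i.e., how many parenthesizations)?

This is counted by the nth Catalan number C_n. Here n = 16 - 1 = 15.
C_n = C(2n,n)/(n+1), so C_{15} = C(30,15)/16 = 155117520/16.

Final answer: C_{15} = 9694845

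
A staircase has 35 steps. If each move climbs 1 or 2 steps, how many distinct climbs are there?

Let f(n) count the ways. The last step is size 1 or 2, so f(n) = f(n-1) + f(n-2) with f(1)=1, f(2)=2.
Computing successive values: f(1)=1, f(2)=2, f(3)=3, f(4)=5, f(5)=8, f(6)=13, f(7)=21, f(8)=34, f(9)=55, f(10)=89, f(11)=144, f(12)=233, f(13)=377, f(14)=610, f(15)=987, f(16)=1597, f(17)=2584, f(18)=4181, f(19)=6765, f(20)=10946, f(21)=17711, f(22)=28657, f(23)=46368, f(24)=75025, f(25)=121393, f(26)=196418, f(27)=317811, f(28)=514229, f(29)=832040, f(30)=1346269, f(31)=2178309, f(32)=3524578, f(33)=5702887, f(34)=9227465, f(35)=14930352.

Final answer: 14930352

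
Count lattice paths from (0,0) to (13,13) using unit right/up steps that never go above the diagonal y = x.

Total monotonic paths to (13,13): C(26,13) = 10400600.
A path is bad iff it touches y = x + 1; reflecting its initial segment maps bad paths bijectively onto all paths to (12,14), of which there are C(26,14) = 9657700.
Valid Dyck paths: 10400600 - 9657700.
(Equivalently, C_{13} = C(26,13)/14 = 10400600/14.)

Final answer: C_{13} = 742900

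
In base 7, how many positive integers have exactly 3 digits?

Leading digit: 6 options (nonzero). Other 2 digit(s): 7 options each.
Total: 6 x 7^2.

Final answer: 294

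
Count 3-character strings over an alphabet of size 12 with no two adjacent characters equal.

Let g(n) count such strings. g(1) = 12, and each valid string of length n-1 extends in 11 ways (any symbol but the last), so g(n) = 11 g(n-1).
Total: g(3) = 12 x 11^2.

Final answer: 12 x 11^{2} = 1452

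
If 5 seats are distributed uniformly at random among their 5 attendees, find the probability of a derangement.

Use the recurrence D(n) = (n-1)(D(n-1) + D(n-2)) with D(0)=1, D(1)=0.
Building up: D(2)=1, D(3)=2, D(4)=9, D(5)=44.
Total arrangements: 5! = 120.
Probability = D(5)/5! = 11/30.

Final answer: D(5)/5! = 44/120 = 0.366667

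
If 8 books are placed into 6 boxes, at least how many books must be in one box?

By the pigeonhole principle: ceiling(8/6).

Final answer: 2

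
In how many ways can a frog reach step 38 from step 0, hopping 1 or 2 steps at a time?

Let f(n) count the ways. The last step is size 1 or 2, so f(n) = f(n-1) + f(n-2) with f(1)=1, f(2)=2.
Building up term by term: f(1)=1, f(2)=2, f(3)=3, f(4)=5, f(5)=8, f(6)=13, f(7)=21, f(8)=34, f(9)=55, f(10)=89, f(11)=144, f(12)=233, f(13)=377, f(14)=610, f(15)=987, f(16)=1597, f(17)=2584, f(18)=4181, f(19)=6765, f(20)=10946, f(21)=17711, f(22)=28657, f(23)=46368, f(24)=75025, f(25)=121393, f(26)=196418, f(27)=317811, f(28)=514229, f(29)=832040, f(30)=1346269, f(31)=2178309, f(32)=3524578, f(33)=5702887, f(34)=9227465, f(35)=14930352, f(36)=24157817, f(37)=39088169, f(38)=63245986.

Final answer: 63245986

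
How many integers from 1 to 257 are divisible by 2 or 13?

Multiples of 2: 128. Multiples of 13: 19. Of both (lcm=26): 9.
By inclusion-exclusion: 128 + 19 - 9.

Final answer: 138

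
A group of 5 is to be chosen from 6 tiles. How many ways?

C(6,5) = 6!/(5! x (6-5)!).

Final answer: C(6,5) = 6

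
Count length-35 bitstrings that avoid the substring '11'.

Classify by the final bit: ...0 gives a(n-1) strings, ...01 gives a(n-2) strings. Thus a(n) = a(n-1) + a(n-2) with a(1)=2, a(2)=3.
Building up term by term: a(1)=2, a(2)=3, a(3)=5, a(4)=8, a(5)=13, a(6)=21, a(7)=34, a(8)=55, a(9)=89, a(10)=144, a(11)=233, a(12)=377, a(13)=610, a(14)=987, a(15)=1597, a(16)=2584, a(17)=4181, a(18)=6765, a(19)=10946, a(20)=17711, a(21)=28657, a(22)=46368, a(23)=75025, a(24)=121393, a(25)=196418, a(26)=317811, a(27)=514229, a(28)=832040, a(29)=1346269, a(30)=2178309, a(31)=3524578, a(32)=5702887, a(33)=9227465, a(34)=14930352, a(35)=24157817.

Final answer: 24157817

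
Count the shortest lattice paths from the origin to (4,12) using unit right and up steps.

Each path has 4 right steps and 12 up steps in some order (16 steps total).
Choose which 12 of the 16 steps are up: C(16,12).

Final answer: C(16,12) = 1820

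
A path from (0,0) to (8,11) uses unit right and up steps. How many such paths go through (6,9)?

Paths (0,0)->(6,9): C(15,9) = 5005.
Paths (6,9)->(8,11): C(4,2) = 6.
By multiplication principle: 5005 x 6.

Final answer: 30030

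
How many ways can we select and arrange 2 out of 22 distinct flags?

P(22,2) = 22!/(22-2)! = 22!/20!.

Final answer: P(22,2) = 462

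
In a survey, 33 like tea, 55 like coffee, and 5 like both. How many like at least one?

|A union B| = |A| + |B| - |A intersect B| = 33 + 55 - 5.

Final answer: 83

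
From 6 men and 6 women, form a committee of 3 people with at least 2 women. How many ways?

Sum over valid woman counts:
C(6,2)C(6,1) = 90
C(6,3)C(6,0) = 20
Total: 90 + 20.

Final answer: 110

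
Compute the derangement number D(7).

Derangements satisfy D(n) = (n-1)(D(n-1) + D(n-2)), starting from D(0)=1, D(1)=0.
D(2) = 1 x (0 + 1) = 1
D(3) = 2 x (1 + 0) = 2
D(4) = 3 x (2 + 1) = 9
D(5) = 4 x (9 + 2) = 44
D(6) = 5 x (44 + 9) = 265
D(7) = 6 x (D(6) + D(5)) = 6 x (265 + 44)

Final answer: D(7) = 1854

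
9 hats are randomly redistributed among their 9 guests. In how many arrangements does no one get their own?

Use the recurrence D(n) = (n-1)(D(n-1) + D(n-2)) with D(0)=1, D(1)=0.
D(2) = 1 x (0 + 1) = 1
D(3) = 2 x (1 + 0) = 2
D(4) = 3 x (2 + 1) = 9
D(5) = 4 x (9 + 2) = 44
D(6) = 5 x (44 + 9) = 265
D(7) = 6 x (265 + 44) = 1854
D(8) = 7 x (1854 + 265) = 14833
D(9) = 8 x (D(8) + D(7)) = 8 x (14833 + 1854)

Final answer: D(9) = 133496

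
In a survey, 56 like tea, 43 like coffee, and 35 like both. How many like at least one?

|A union B| = |A| + |B| - |A intersect B| = 56 + 43 - 35.

Final answer: 64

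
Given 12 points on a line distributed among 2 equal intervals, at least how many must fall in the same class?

By pigeonhole with 12 objects and 2 categories: ceiling(12/2).

Final answer: 6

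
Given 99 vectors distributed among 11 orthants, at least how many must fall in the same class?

By pigeonhole with 99 objects and 11 categories: ceiling(99/11).

Final answer: 9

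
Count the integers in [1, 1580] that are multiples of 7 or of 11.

Multiples of 7: 225. Multiples of 11: 143. Of both (lcm=77): 20.
By inclusion-exclusion: 225 + 143 - 20.

Final answer: 348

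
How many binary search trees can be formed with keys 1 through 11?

This is counted by the nth Catalan number C_n. Here n = 11.
C_n = C(2n,n)/(n+1), so C_{11} = C(22,11)/12 = 705432/12.

Final answer: C_{11} = 58786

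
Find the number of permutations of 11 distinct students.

The number of ways to arrange 11 distinct objects is 11!.

Final answer: 11! = 39916800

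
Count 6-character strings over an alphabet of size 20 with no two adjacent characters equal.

First character: 20 choices. Each subsequent: 19 choices (must differ from the previous one).
Total: 20 x 19^5.

Final answer: 20 x 19^{5} = 49521980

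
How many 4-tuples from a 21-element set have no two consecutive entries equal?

Let g(n) count such strings. g(1) = 21, and each valid string of length n-1 extends in 20 ways (any symbol but the last), so g(n) = 20 g(n-1).
Total: g(4) = 21 x 20^3.

Final answer: 21 x 20^{3} = 168000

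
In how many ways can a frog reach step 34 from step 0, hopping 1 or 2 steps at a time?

Let f(n) be the number of climbs. Removing the last move (1 or 2 steps) gives f(n) = f(n-1) + f(n-2); base cases f(1)=1, f(2)=2.
Iterating the recurrence: f(1)=1, f(2)=2, f(3)=3, f(4)=5, f(5)=8, f(6)=13, f(7)=21, f(8)=34, f(9)=55, f(10)=89, f(11)=144, f(12)=233, f(13)=377, f(14)=610, f(15)=987, f(16)=1597, f(17)=2584, f(18)=4181, f(19)=6765, f(20)=10946, f(21)=17711, f(22)=28657, f(23)=46368, f(24)=75025, f(25)=121393, f(26)=196418, f(27)=317811, f(28)=514229, f(29)=832040, f(30)=1346269, f(31)=2178309, f(32)=3524578, f(33)=5702887, f(34)=9227465.

Final answer: 9227465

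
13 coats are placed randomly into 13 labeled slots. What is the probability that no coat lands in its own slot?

Use the recurrence D(n) = (n-1)(D(n-1) + D(n-2)) with D(0)=1, D(1)=0.
Building up: D(2)=1, D(3)=2, D(4)=9, D(5)=44, D(6)=265, D(7)=1854, D(8)=14833, D(9)=133496, D(10)=1334961, D(11)=14684570, D(12)=176214841, D(13)=2290792932.
Total arrangements: 13! = 6227020800.
Probability = D(13)/13! = 63633137/172972800.

Final answer: D(13)/13! = 2290792932/6227020800 = 0.367879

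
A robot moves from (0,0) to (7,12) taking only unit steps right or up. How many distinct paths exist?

Each path has 7 right steps and 12 up steps in some order (19 steps total).
Choose which 12 of the 19 steps are up: C(19,12).

Final answer: C(19,12) = 50388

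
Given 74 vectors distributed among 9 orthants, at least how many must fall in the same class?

By pigeonhole with 74 objects and 9 categories: ceiling(74/9).

Final answer: 9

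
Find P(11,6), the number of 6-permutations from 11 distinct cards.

P(11,6) = 11!/(11-6)! = 11!/5!.

Final answer: P(11,6) = 332640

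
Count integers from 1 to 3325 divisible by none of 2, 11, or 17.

|div by 2|=1662, |div by 11|=302, |div by 17|=195.
|div by 2&11|=151, |div by 2&17|=97, |div by 11&17|=17, |div by all|=8.
By inclusion-exclusion, divisible by at least one: 1662+302+195-151-97-17+8 = 1902.
Not divisible by any: 3325 - 1902.

Final answer: 1423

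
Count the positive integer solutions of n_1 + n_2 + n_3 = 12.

Substitute n'_i = n_i - 1 (so n'_i >= 0). Then sum n'_i = 12 - 3 = 9.
Stars and bars: C(9+3-1, 3-1) = C(11,2).

Final answer: C(11,2) = 55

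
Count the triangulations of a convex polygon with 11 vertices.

This is a standard Catalan-number count: the answer is C_n. Here n = 11 - 2 = 9.
C_n = (2n)!/(n!(n+1)!), so C_{9} = 18!/(9! x 10!) = C(18,9)/10 = 48620/10.

Final answer: C_{9} = 4862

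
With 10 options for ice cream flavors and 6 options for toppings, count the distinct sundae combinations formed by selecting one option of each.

By the multiplication principle: 10 x 6.

Final answer: 60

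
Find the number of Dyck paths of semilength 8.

Total monotonic paths to (8,8): C(16,8) = 12870.
A path is bad iff it touches y = x + 1; reflecting its initial segment maps bad paths bijectively onto all paths to (7,9), of which there are C(16,9) = 11440.
Valid Dyck paths: 12870 - 11440.
(This is the Catalan number C_{8}.)

Final answer: C_{8} = 1430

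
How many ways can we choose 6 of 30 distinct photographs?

C(30,6) = 30!/(6! x 24!).

Final answer: \binom{30}{6} = 593775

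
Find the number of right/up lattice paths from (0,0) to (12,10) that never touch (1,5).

Total paths to (12,10): C(22,10) = 646646.
Paths through (1,5): C(6,5) x C(16,5) = 26208.
Avoiding (1,5): 646646 - 26208.

Final answer: 620438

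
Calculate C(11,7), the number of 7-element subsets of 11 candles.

C(11,7) = 11!/(7! x (11-7)!).

Final answer: C(11,7) = 330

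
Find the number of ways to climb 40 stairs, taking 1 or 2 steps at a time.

Condition on the final move: it is a 1-step (f(n-1) ways to get there) or a 2-step (f(n-2) ways), so f(n) = f(n-1) + f(n-2), with f(1)=1, f(2)=2.
Iterating the recurrence: f(1)=1, f(2)=2, f(3)=3, f(4)=5, f(5)=8, f(6)=13, f(7)=21, f(8)=34, f(9)=55, f(10)=89, f(11)=144, f(12)=233, f(13)=377, f(14)=610, f(15)=987, f(16)=1597, f(17)=2584, f(18)=4181, f(19)=6765, f(20)=10946, f(21)=17711, f(22)=28657, f(23)=46368, f(24)=75025, f(25)=121393, f(26)=196418, f(27)=317811, f(28)=514229, f(29)=832040, f(30)=1346269, f(31)=2178309, f(32)=3524578, f(33)=5702887, f(34)=9227465, f(35)=14930352, f(36)=24157817, f(37)=39088169, f(38)=63245986, f(39)=102334155, f(40)=165580141.

Final answer: 165580141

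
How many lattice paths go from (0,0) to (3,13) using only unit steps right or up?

Each path has 3 right steps and 13 up steps in some order (16 steps total).
Choose which 13 of the 16 steps are up: C(16,13).

Final answer: C(16,13) = 560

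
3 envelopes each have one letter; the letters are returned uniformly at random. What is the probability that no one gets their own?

D(n) = (n-1)(D(n-1) + D(n-2)), D(0)=1, D(1)=0.
Building up: D(2)=1, D(3)=2.
Total arrangements: 3! = 6.
Probability = D(3)/3! = 1/3.

Final answer: D(3)/3! = 2/6 = 0.333333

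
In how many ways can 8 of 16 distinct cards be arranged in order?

P(16,8) = 16!/(16-8)! = 16!/8!.

Final answer: P(16,8) = 518918400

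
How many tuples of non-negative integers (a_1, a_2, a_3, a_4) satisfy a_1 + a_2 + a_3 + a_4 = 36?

Stars and bars with 36 stars and 3 bars:
C(36+4-1, 4-1) = C(39,3).

Final answer: C(39,3) = 9139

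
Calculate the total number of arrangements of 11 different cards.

The number of ways to arrange 11 distinct objects is 11!.

Final answer: 11! = 39916800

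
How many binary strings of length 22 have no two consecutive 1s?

A valid string ends in 0 (append to any length-(n-1) valid string) or in 01 (append to any length-(n-2) valid string), so a(n) = a(n-1) + a(n-2) with a(1)=2, a(2)=3.
Building up term by term: a(1)=2, a(2)=3, a(3)=5, a(4)=8, a(5)=13, a(6)=21, a(7)=34, a(8)=55, a(9)=89, a(10)=144, a(11)=233, a(12)=377, a(13)=610, a(14)=987, a(15)=1597, a(16)=2584, a(17)=4181, a(18)=6765, a(19)=10946, a(20)=17711, a(21)=28657, a(22)=46368.

Final answer: 46368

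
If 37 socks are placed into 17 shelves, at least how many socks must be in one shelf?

By the pigeonhole principle: ceiling(37/17).

Final answer: 3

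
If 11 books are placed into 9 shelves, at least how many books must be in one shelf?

By the pigeonhole principle: ceiling(11/9).

Final answer: 2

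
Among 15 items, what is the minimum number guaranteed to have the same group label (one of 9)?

There are 9 possible values for group label (one of 9). With 15 items and 9 categories, by pigeonhole: ceiling(15/9).

Final answer: 2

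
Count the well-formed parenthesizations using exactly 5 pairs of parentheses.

This is a standard Catalan-number count: the answer is C_n. Here n = 5 (pairs).
C_n = C(2n,n)/(n+1), so C_{5} = C(10,5)/6 = 252/6.

Final answer: C_{5} = 42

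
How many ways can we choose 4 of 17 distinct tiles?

C(17,4) = 17!/(4! x 13!).

Final answer: \binom{17}{4} = 2380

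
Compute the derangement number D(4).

Derangements satisfy D(n) = (n-1)(D(n-1) + D(n-2)), starting from D(0)=1, D(1)=0.
D(2) = 1 x (0 + 1) = 1
D(3) = 2 x (1 + 0) = 2
D(4) = 3 x (D(3) + D(2)) = 3 x (2 + 1)

Final answer: D(4) = 9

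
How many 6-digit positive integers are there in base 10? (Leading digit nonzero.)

These are the integers in [10^5, 10^6), so the count is 10^6 - 10^5 = 9 x 10^5.

Final answer: 900000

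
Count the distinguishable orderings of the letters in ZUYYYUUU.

Letters (U:4, Y:3, Z:1). Total letters: 8.
Permutations = 8!/(4! x 3!).

Final answer: 280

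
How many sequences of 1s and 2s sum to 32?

Condition on the final move: it is a 1-step (f(n-1) ways to get there) or a 2-step (f(n-2) ways), so f(n) = f(n-1) + f(n-2), with f(1)=1, f(2)=2.
Computing successive values: f(1)=1, f(2)=2, f(3)=3, f(4)=5, f(5)=8, f(6)=13, f(7)=21, f(8)=34, f(9)=55, f(10)=89, f(11)=144, f(12)=233, f(13)=377, f(14)=610, f(15)=987, f(16)=1597, f(17)=2584, f(18)=4181, f(19)=6765, f(20)=10946, f(21)=17711, f(22)=28657, f(23)=46368, f(24)=75025, f(25)=121393, f(26)=196418, f(27)=317811, f(28)=514229, f(29)=832040, f(30)=1346269, f(31)=2178309, f(32)=3524578.

Final answer: 3524578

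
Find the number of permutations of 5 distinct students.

The number of ways to arrange 5 distinct objects is 5!.

Final answer: 5! = 120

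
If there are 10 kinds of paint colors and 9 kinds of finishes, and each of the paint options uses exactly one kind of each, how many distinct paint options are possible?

By the multiplication principle: 10 x 9.

Final answer: 90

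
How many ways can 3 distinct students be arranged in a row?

The number of ways to arrange 3 distinct objects is 3!.

Final answer: 3! = 6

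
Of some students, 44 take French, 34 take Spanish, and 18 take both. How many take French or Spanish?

|A union B| = |A| + |B| - |A intersect B| = 44 + 34 - 18.

Final answer: 60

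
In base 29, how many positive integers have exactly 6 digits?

In base 29, the leading digit has 28 choices (1..28); each of the remaining 5 digits has 29 choices.
Total: 28 x 29^5.

Final answer: 574312172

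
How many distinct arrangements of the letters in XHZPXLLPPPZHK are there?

Letters (H:2, K:1, L:2, P:4, X:2, Z:2). Total letters: 13.
Permutations = 13!/(4! x 2! x 2! x 2! x 2!).

Final answer: 16216200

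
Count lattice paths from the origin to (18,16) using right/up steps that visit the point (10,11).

Paths (0,0)->(10,11): C(21,11) = 352716.
Paths (10,11)->(18,16): C(13,5) = 1287.
By multiplication principle: 352716 x 1287.

Final answer: 453945492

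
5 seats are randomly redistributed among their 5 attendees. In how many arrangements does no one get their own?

D(n) = (n-1)(D(n-1) + D(n-2)), D(0)=1, D(1)=0.
D(2) = 1 x (0 + 1) = 1
D(3) = 2 x (1 + 0) = 2
D(4) = 3 x (2 + 1) = 9
D(5) = 4 x (D(4) + D(3)) = 4 x (9 + 2)

Final answer: D(5) = 44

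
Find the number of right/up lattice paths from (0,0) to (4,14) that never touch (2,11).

Total paths to (4,14): C(18,14) = 3060.
Paths through (2,11): C(13,11) x C(5,3) = 780.
Avoiding (2,11): 3060 - 780.

Final answer: 2280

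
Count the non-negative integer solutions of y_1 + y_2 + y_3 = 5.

Stars and bars with 5 stars and 2 bars:
C(5+3-1, 3-1) = C(7,2).

Final answer: C(7,2) = 21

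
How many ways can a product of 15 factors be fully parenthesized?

This is a standard Catalan-number count: the answer is C_n. Here n = 15 - 1 = 14.
Using C_0 = 1 and C_(k+1) = C_k x 2(2k+1)/(k+2), build up term by term: C_1=1, C_2=2, C_3=5, C_4=14, C_5=42, C_6=132, C_7=429, C_8=1430, C_9=4862, C_10=16796, C_11=58786, C_12=208012, C_13=742900, C_14=2674440.

Final answer: C_{14} = 2674440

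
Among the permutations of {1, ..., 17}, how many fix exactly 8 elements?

Choose which 8 elements are fixed: C(17,8) = 24310.
Derange the remaining 9 using D(j) = (j-1)(D(j-1) + D(j-2)), D(0)=1, D(1)=0: D(2)=1, D(3)=2, D(4)=9, D(5)=44, D(6)=265, D(7)=1854, D(8)=14833, D(9)=133496.
Total: 24310 x 133496.

Final answer: C(17,8) D(9) = 3245287760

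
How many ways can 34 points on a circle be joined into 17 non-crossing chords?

This is a standard Catalan-number count: the answer is C_n. Here n = 34/2 = 17.
Using C_0 = 1 and C_(k+1) = C_k x 2(2k+1)/(k+2), build up term by term: C_1=1, C_2=2, C_3=5, C_4=14, C_5=42, C_6=132, C_7=429, C_8=1430, C_9=4862, C_10=16796, C_11=58786, C_12=208012, C_13=742900, C_14=2674440, C_15=9694845, C_16=35357670, C_17=129644790.

Final answer: C_{17} = 129644790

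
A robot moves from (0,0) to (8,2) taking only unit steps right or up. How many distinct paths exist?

Each path has 8 right steps and 2 up steps in some order (10 steps total).
Choose which 2 of the 10 steps are up: C(10,2).

Final answer: C(10,2) = 45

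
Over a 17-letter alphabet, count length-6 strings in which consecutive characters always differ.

Let g(n) count such strings. g(1) = 17, and each valid string of length n-1 extends in 16 ways (any symbol but the last), so g(n) = 16 g(n-1).
Total: g(6) = 17 x 16^5.

Final answer: 17 x 16^{5} = 17825792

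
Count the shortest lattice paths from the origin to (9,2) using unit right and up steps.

Each path has 9 right steps and 2 up steps in some order (11 steps total).
Choose which 2 of the 11 steps are up: C(11,2).

Final answer: C(11,2) = 55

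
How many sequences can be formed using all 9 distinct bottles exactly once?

The number of ways to arrange 9 distinct objects is 9!.

Final answer: 9! = 362880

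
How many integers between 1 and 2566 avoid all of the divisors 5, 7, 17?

|div by 5|=513, |div by 7|=366, |div by 17|=150.
|div by 5&7|=73, |div by 5&17|=30, |div by 7&17|=21, |div by all|=4.
By inclusion-exclusion, divisible by at least one: 513+366+150-73-30-21+4 = 909.
Not divisible by any: 2566 - 909.

Final answer: 1657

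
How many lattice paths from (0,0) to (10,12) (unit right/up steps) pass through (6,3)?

Paths (0,0)->(6,3): C(9,3) = 84.
Paths (6,3)->(10,12): C(13,9) = 715.
By multiplication principle: 84 x 715.

Final answer: 60060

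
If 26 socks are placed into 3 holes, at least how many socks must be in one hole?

By the pigeonhole principle: ceiling(26/3).

Final answer: 9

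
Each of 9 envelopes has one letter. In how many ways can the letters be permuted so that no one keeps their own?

Use the recurrence D(n) = (n-1)(D(n-1) + D(n-2)) with D(0)=1, D(1)=0.
D(2) = 1 x (0 + 1) = 1
D(3) = 2 x (1 + 0) = 2
D(4) = 3 x (2 + 1) = 9
D(5) = 4 x (9 + 2) = 44
D(6) = 5 x (44 + 9) = 265
D(7) = 6 x (265 + 44) = 1854
D(8) = 7 x (1854 + 265) = 14833
D(9) = 8 x (D(8) + D(7)) = 8 x (14833 + 1854)

Final answer: D(9) = 133496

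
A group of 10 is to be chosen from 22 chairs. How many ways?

C(22,10) = 22!/(10! x 12!).

Final answer: \binom{22}{10} = 646646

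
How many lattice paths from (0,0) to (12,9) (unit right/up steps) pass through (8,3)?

Paths (0,0)->(8,3): C(11,3) = 165.
Paths (8,3)->(12,9): C(10,6) = 210.
By multiplication principle: 165 x 210.

Final answer: 34650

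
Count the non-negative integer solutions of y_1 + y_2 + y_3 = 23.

Stars and bars with 23 stars and 2 bars:
C(23+3-1, 3-1) = C(25,2).

Final answer: C(25,2) = 300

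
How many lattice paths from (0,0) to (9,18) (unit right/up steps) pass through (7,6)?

Paths (0,0)->(7,6): C(13,6) = 1716.
Paths (7,6)->(9,18): C(14,12) = 91.
By multiplication principle: 1716 x 91.

Final answer: 156156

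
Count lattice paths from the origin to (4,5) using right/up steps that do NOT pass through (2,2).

Total paths to (4,5): C(9,5) = 126.
Paths through (2,2): C(4,2) x C(5,3) = 60.
Avoiding (2,2): 126 - 60.

Final answer: 66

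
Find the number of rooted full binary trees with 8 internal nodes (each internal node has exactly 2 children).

This is a standard Catalan-number count: the answer is C_n. Here n = 8.
C_n = (2n)!/(n!(n+1)!), so C_{8} = 16!/(8! x 9!) = C(16,8)/9 = 12870/9.

Final answer: C_{8} = 1430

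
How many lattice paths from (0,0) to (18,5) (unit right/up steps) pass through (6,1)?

Paths (0,0)->(6,1): C(7,1) = 7.
Paths (6,1)->(18,5): C(16,4) = 1820.
By multiplication principle: 7 x 1820.

Final answer: 12740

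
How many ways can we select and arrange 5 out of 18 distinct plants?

P(18,5) = 18!/(18-5)! = 18!/13!.

Final answer: P(18,5) = 1028160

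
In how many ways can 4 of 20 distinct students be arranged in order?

P(20,4) = 20!/(20-4)! = 20!/16!.

Final answer: P(20,4) = 116280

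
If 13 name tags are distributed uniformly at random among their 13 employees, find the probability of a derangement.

D(n) = (n-1)(D(n-1) + D(n-2)), D(0)=1, D(1)=0.
Building up: D(2)=1, D(3)=2, D(4)=9, D(5)=44, D(6)=265, D(7)=1854, D(8)=14833, D(9)=133496, D(10)=1334961, D(11)=14684570, D(12)=176214841, D(13)=2290792932.
Total arrangements: 13! = 6227020800.
Probability = D(13)/13! = 63633137/172972800.

Final answer: D(13)/13! = 2290792932/6227020800 = 0.367879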